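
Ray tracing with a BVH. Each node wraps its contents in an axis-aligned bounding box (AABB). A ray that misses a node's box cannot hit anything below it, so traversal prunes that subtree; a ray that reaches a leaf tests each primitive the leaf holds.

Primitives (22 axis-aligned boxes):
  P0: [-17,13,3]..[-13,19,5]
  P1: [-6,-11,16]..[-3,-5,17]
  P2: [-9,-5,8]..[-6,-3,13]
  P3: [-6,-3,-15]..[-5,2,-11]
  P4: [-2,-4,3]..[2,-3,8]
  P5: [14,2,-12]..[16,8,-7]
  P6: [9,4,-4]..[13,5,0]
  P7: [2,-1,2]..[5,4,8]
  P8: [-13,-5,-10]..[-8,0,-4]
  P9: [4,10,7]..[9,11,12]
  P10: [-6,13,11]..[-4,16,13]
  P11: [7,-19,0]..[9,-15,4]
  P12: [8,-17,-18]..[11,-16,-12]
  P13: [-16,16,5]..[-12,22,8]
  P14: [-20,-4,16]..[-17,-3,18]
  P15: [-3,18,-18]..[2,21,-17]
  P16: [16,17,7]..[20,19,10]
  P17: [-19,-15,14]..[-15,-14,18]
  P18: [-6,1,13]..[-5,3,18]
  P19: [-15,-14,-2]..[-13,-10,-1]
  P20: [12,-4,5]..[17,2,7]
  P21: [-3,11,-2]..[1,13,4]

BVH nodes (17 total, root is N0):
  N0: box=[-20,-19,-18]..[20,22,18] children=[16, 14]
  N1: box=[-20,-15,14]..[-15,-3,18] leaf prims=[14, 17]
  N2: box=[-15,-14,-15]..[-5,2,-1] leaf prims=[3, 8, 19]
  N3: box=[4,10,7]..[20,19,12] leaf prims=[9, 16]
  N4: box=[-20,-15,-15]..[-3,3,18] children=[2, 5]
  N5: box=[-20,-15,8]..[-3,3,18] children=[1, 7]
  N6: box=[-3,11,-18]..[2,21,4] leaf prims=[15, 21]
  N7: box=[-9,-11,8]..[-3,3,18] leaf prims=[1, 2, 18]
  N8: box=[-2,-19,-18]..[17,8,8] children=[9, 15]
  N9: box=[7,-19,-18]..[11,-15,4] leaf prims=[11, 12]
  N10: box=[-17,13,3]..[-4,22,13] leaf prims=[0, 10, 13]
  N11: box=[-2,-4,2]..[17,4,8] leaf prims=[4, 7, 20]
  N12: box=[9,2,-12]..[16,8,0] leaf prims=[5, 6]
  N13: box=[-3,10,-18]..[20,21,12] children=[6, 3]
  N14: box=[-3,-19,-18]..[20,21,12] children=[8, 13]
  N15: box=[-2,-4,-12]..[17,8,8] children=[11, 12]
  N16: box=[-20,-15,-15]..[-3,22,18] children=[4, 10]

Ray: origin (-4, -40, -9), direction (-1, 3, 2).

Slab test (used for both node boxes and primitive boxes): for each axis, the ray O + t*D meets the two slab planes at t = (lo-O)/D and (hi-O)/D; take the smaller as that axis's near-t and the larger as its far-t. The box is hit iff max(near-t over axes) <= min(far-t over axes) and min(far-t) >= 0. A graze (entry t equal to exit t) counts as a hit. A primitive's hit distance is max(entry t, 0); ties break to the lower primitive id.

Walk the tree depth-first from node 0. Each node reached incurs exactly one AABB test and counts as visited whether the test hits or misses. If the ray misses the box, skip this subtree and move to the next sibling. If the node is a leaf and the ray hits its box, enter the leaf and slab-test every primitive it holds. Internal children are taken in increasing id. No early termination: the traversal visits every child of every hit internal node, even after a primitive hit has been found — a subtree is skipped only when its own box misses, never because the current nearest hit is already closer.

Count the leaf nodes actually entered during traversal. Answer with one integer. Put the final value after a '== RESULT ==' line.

Trace the traversal:
N0 x:[-24,16] y:[7,62/3] z:[-9/2,27/2] -> hit [7,27/2], descend [14, 16]
  N14 x:[-24,-1] y:[7,61/3] z:[-9/2,21/2] -> miss, prune
  N16 x:[-1,16] y:[25/3,62/3] z:[-3,27/2] -> hit [25/3,27/2], descend [4, 10]
    N4 x:[-1,16] y:[25/3,43/3] z:[-3,27/2] -> hit [25/3,27/2], descend [2, 5]
      N2 x:[1,11] y:[26/3,14] z:[-3,4] -> miss, prune
      N5 x:[-1,16] y:[25/3,43/3] z:[17/2,27/2] -> hit [17/2,27/2], descend [1, 7]
        N1 x:[11,16] y:[25/3,37/3] z:[23/2,27/2] -> hit [23/2,37/3] leaf, test {P14(miss), P17(miss)}
        N7 x:[-1,5] y:[29/3,43/3] z:[17/2,27/2] -> miss, prune
    N10 x:[0,13] y:[53/3,62/3] z:[6,11] -> miss, prune

Summary -> nodes [0, 14, 16, 4, 2, 5, 1, 7, 10]; box-tests=9; leaf-entries=1; first=miss

== RESULT ==
1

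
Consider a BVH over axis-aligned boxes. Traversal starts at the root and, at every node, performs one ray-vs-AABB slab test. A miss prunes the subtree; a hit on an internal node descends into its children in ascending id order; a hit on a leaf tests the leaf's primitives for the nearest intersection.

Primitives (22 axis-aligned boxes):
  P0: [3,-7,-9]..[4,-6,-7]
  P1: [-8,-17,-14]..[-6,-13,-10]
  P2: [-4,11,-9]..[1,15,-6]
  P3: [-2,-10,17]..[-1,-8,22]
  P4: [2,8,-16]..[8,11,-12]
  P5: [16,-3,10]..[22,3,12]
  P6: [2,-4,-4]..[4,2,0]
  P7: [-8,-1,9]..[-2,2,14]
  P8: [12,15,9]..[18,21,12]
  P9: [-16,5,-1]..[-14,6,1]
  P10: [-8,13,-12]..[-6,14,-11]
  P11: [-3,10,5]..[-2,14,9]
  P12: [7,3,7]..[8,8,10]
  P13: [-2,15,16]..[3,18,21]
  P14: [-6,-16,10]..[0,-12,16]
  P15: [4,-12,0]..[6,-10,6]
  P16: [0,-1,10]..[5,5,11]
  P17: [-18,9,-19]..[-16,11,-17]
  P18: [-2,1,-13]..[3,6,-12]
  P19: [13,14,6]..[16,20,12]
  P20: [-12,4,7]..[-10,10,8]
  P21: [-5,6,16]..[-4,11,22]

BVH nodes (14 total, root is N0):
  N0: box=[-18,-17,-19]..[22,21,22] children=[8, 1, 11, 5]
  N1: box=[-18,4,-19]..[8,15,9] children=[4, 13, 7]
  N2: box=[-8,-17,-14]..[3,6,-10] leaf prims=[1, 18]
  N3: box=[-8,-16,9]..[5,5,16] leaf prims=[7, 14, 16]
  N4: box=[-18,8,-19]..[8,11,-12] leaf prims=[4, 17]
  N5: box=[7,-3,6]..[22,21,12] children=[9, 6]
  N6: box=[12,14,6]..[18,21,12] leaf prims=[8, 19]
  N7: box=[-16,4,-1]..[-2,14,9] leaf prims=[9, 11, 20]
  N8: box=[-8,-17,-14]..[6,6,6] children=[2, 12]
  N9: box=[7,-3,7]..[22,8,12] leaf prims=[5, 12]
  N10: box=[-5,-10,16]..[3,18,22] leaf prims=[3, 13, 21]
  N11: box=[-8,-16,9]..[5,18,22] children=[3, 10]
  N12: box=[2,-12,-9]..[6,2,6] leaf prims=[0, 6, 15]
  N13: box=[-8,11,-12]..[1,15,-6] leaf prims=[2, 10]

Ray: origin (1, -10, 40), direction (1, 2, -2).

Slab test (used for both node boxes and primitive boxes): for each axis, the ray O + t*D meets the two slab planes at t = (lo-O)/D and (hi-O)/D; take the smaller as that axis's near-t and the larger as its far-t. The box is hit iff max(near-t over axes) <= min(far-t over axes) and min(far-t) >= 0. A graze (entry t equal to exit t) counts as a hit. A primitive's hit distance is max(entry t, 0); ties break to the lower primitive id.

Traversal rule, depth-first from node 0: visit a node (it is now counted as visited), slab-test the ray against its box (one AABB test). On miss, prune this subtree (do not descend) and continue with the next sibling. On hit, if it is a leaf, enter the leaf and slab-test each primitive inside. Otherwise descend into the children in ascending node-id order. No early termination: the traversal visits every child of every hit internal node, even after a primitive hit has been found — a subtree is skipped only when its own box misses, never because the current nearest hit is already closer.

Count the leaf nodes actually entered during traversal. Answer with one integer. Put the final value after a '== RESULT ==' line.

Traverse from the root:
N0 x:[-19,21] y:[-7/2,31/2] z:[9,59/2] -> hit [9,31/2], descend [1, 5, 8, 11]
  N1 x:[-19,7] y:[7,25/2] z:[31/2,59/2] -> miss, prune
  N5 x:[6,21] y:[7/2,31/2] z:[14,17] -> hit [14,31/2], descend [6, 9]
    N6 x:[11,17] y:[12,31/2] z:[14,17] -> hit [14,31/2] leaf, test {P8@t=14, P19@t=14}
    N9 x:[6,21] y:[7/2,9] z:[14,33/2] -> miss, prune
  N8 x:[-9,5] y:[-7/2,8] z:[17,27] -> miss, prune
  N11 x:[-9,4] y:[-3,14] z:[9,31/2] -> miss, prune

order=[0, 1, 5, 6, 9, 8, 11]  |boxes|=7  |leaves|=1  hit=P8

== RESULT ==
1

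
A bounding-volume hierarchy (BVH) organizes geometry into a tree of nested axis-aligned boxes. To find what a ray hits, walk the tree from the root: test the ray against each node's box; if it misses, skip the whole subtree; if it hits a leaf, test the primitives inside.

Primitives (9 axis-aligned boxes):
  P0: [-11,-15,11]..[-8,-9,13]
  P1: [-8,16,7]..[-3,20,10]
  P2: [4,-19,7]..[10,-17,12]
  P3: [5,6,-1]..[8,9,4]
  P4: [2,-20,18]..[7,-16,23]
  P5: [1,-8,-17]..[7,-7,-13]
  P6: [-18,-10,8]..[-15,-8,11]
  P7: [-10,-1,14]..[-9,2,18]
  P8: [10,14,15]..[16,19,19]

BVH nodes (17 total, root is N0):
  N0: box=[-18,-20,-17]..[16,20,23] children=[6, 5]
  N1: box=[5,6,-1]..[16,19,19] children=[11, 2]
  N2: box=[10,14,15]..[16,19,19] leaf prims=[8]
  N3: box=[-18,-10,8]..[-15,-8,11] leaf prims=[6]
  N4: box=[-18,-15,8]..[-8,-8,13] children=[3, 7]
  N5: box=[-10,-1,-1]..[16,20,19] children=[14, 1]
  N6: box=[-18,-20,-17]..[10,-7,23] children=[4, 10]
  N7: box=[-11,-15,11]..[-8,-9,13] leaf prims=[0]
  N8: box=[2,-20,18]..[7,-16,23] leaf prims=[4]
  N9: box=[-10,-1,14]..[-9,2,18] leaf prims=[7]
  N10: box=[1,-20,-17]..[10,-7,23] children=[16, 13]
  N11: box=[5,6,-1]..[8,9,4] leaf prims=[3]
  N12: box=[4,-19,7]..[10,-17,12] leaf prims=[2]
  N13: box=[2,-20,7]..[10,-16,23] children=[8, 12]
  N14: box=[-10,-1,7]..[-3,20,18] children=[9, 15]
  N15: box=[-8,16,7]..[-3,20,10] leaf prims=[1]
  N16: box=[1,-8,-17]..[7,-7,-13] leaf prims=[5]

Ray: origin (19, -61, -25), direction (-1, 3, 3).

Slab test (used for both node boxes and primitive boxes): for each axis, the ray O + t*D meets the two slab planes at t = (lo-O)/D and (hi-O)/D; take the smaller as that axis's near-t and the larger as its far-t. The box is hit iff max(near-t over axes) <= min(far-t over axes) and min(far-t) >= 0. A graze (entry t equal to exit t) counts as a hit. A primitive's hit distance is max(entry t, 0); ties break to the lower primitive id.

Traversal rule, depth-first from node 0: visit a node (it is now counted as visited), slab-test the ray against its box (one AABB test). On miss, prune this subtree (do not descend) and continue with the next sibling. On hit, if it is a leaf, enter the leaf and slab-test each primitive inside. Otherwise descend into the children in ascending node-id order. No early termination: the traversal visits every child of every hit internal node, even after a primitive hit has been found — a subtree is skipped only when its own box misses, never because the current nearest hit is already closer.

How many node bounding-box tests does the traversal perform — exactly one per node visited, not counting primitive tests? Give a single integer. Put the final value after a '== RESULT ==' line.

Trace the traversal:
N0 x:[3,37] y:[41/3,27] z:[8/3,16] -> hit [41/3,16], descend [5, 6]
  N5 x:[3,29] y:[20,27] z:[8,44/3] -> miss, prune
  N6 x:[9,37] y:[41/3,18] z:[8/3,16] -> hit [41/3,16], descend [4, 10]
    N4 x:[27,37] y:[46/3,53/3] z:[11,38/3] -> miss, prune
    N10 x:[9,18] y:[41/3,18] z:[8/3,16] -> hit [41/3,16], descend [13, 16]
      N13 x:[9,17] y:[41/3,15] z:[32/3,16] -> hit [41/3,15], descend [8, 12]
        N8 x:[12,17] y:[41/3,15] z:[43/3,16] -> hit [43/3,15] leaf, test {P4@t=43/3}
        N12 x:[9,15] y:[14,44/3] z:[32/3,37/3] -> miss, prune
      N16 x:[12,18] y:[53/3,18] z:[8/3,4] -> miss, prune

9 AABB tests over nodes [0, 5, 6, 4, 10, 13, 8, 12, 16]; 1 leaf entered; closest P4.

== RESULT ==
9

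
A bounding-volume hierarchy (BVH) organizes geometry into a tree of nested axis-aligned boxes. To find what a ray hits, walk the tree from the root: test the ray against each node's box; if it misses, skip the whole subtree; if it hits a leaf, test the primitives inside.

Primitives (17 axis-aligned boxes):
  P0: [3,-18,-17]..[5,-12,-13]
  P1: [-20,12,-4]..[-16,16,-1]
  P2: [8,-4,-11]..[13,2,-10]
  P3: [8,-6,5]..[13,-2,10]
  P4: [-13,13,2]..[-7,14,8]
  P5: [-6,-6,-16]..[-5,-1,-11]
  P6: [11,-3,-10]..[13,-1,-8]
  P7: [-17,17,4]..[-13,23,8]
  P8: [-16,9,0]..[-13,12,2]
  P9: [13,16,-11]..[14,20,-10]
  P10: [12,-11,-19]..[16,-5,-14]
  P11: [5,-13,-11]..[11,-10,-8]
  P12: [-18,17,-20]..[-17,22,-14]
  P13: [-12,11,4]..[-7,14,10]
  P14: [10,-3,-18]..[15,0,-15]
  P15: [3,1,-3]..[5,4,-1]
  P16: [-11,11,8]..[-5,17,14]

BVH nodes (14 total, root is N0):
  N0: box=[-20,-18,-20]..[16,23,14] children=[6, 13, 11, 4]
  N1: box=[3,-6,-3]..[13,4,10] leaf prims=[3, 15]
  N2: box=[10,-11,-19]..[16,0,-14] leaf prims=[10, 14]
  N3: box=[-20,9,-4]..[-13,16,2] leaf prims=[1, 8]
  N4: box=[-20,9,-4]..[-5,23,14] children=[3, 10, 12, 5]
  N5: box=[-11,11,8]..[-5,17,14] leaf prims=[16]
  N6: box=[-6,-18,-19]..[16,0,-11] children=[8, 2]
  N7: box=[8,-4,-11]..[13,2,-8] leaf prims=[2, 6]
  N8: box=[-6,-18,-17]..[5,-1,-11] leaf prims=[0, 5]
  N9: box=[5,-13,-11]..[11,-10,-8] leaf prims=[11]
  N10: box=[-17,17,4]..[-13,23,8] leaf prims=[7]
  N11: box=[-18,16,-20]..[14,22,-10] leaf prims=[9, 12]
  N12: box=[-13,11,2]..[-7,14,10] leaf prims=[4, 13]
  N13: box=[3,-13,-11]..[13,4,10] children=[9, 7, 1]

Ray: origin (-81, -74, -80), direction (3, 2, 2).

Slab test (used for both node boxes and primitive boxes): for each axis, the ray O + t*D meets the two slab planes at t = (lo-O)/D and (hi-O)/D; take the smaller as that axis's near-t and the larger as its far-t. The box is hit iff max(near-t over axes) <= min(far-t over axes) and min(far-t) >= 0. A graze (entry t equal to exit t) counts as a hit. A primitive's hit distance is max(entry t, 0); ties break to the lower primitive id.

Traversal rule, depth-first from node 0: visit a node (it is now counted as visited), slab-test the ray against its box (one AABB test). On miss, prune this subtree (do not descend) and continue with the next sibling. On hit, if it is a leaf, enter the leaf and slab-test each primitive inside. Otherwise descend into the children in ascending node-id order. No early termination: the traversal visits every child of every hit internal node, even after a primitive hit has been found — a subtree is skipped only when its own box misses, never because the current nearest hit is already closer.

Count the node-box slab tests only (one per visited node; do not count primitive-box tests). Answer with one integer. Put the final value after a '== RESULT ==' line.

Traverse from the root:
N0 x:[61/3,97/3] y:[28,97/2] z:[30,47] -> hit [30,97/3], descend [4, 6, 11, 13]
  N4 x:[61/3,76/3] y:[83/2,97/2] z:[38,47] -> miss, prune
  N6 x:[25,97/3] y:[28,37] z:[61/2,69/2] -> hit [61/2,97/3], descend [2, 8]
    N2 x:[91/3,97/3] y:[63/2,37] z:[61/2,33] -> hit [63/2,97/3] leaf, test {P10@t=63/2, P14(miss)}
    N8 x:[25,86/3] y:[28,73/2] z:[63/2,69/2] -> miss, prune
  N11 x:[21,95/3] y:[45,48] z:[30,35] -> miss, prune
  N13 x:[28,94/3] y:[61/2,39] z:[69/2,45] -> miss, prune

order=[0, 4, 6, 2, 8, 11, 13]  |boxes|=7  |leaves|=1  hit=P10

== RESULT ==
7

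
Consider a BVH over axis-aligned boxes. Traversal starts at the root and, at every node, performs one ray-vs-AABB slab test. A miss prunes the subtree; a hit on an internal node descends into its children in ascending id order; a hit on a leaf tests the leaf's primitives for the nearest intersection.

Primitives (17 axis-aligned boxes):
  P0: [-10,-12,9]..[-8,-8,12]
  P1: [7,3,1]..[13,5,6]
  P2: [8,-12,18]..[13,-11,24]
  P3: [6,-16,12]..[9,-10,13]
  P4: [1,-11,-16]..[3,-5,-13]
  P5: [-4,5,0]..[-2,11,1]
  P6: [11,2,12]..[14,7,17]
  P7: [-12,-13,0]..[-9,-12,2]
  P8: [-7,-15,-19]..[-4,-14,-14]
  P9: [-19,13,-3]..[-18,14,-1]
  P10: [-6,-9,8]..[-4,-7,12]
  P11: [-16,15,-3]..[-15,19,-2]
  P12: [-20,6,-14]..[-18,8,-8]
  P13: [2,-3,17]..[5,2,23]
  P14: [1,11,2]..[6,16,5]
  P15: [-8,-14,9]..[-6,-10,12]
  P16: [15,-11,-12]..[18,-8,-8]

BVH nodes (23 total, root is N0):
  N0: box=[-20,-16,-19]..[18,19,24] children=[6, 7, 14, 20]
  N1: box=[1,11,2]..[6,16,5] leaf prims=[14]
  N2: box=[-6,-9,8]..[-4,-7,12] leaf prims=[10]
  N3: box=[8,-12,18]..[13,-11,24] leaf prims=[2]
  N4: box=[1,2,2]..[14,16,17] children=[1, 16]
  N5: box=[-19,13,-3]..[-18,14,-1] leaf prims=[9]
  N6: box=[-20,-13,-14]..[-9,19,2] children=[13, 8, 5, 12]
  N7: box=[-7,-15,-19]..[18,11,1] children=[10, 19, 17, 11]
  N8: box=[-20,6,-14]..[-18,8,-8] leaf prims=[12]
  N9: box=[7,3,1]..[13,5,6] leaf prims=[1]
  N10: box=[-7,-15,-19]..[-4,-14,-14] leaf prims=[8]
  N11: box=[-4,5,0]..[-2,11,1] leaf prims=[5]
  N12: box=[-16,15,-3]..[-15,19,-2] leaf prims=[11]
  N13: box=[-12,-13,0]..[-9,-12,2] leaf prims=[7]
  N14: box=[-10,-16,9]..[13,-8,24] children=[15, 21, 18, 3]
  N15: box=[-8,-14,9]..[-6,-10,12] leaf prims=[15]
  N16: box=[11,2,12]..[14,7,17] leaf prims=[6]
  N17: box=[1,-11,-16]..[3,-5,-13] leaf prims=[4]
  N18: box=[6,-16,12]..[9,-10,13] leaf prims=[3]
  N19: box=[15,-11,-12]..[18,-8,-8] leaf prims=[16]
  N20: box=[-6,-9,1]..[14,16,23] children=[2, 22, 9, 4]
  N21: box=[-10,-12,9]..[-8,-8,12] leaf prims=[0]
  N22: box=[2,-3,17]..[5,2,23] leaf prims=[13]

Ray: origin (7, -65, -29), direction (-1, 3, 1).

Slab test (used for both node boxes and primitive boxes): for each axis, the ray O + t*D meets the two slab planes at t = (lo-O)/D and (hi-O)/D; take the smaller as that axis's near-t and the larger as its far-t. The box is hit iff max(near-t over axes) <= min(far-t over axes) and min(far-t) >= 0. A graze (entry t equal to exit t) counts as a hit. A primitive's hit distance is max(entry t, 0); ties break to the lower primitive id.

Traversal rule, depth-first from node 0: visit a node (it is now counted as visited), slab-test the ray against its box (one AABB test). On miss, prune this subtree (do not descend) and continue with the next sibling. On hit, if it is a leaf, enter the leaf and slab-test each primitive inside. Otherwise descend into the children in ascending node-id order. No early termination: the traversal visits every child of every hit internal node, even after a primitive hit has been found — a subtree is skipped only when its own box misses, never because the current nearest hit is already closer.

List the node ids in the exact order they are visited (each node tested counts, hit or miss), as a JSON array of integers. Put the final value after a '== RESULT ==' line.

Traverse from the root:
N0 x:[-11,27] y:[49/3,28] z:[10,53] -> hit [49/3,27], descend [6, 7, 14, 20]
  N6 x:[16,27] y:[52/3,28] z:[15,31] -> hit [52/3,27], descend [5, 8, 12, 13]
    N5 x:[25,26] y:[26,79/3] z:[26,28] -> hit [26,26] leaf, test {P9@t=26}
    N8 x:[25,27] y:[71/3,73/3] z:[15,21] -> miss, prune
    N12 x:[22,23] y:[80/3,28] z:[26,27] -> miss, prune
    N13 x:[16,19] y:[52/3,53/3] z:[29,31] -> miss, prune
  N7 x:[-11,14] y:[50/3,76/3] z:[10,30] -> miss, prune
  N14 x:[-6,17] y:[49/3,19] z:[38,53] -> miss, prune
  N20 x:[-7,13] y:[56/3,27] z:[30,52] -> miss, prune

Summary -> nodes [0, 6, 5, 8, 12, 13, 7, 14, 20]; box-tests=9; leaf-entries=1; first=P9

== RESULT ==
[0, 6, 5, 8, 12, 13, 7, 14, 20]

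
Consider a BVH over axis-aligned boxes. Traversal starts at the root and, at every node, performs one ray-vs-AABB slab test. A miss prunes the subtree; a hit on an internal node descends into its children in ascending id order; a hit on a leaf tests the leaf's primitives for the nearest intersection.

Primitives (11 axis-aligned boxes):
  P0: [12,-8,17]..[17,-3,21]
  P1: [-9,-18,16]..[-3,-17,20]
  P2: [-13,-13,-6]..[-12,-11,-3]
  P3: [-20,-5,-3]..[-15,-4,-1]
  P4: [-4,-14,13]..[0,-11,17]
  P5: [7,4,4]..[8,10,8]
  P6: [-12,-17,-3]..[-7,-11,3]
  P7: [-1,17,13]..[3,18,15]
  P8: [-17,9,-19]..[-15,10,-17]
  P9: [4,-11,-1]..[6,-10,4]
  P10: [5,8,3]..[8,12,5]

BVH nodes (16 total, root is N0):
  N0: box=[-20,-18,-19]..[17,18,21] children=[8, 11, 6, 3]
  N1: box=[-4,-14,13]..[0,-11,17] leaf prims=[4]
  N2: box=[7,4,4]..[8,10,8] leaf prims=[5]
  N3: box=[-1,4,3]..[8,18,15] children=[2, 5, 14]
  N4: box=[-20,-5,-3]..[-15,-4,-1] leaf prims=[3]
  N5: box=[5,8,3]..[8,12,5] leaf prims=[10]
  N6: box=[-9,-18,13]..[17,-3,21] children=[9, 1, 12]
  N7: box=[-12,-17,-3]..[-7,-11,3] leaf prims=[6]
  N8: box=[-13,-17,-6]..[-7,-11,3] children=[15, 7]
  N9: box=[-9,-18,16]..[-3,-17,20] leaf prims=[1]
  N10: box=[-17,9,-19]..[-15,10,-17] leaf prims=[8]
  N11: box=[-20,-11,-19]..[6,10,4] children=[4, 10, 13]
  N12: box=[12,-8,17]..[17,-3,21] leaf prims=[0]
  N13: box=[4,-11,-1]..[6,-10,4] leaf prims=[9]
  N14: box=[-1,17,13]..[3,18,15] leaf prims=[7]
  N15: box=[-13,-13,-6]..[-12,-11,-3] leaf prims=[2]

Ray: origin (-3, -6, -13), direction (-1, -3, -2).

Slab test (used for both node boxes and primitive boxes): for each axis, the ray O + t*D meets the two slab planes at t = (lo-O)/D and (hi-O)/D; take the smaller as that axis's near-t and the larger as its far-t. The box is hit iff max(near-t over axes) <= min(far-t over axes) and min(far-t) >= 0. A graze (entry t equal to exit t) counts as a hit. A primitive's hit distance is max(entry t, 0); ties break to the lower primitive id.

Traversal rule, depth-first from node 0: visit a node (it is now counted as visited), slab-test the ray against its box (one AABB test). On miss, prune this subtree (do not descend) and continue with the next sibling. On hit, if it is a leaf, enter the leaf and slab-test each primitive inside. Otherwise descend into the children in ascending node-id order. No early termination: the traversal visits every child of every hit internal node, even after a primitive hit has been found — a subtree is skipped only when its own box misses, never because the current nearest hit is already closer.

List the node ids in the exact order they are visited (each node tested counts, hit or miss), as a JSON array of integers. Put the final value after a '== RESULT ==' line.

Traverse from the root:
N0 x:[-20,17] y:[-8,4] z:[-17,3] -> hit [-8,3], descend [3, 6, 8, 11]
  N3 x:[-11,-2] y:[-8,-10/3] z:[-14,-8] -> miss, prune
  N6 x:[-20,6] y:[-1,4] z:[-17,-13] -> miss, prune
  N8 x:[4,10] y:[5/3,11/3] z:[-8,-7/2] -> miss, prune
  N11 x:[-9,17] y:[-16/3,5/3] z:[-17/2,3] -> hit [-16/3,5/3], descend [4, 10, 13]
    N4 x:[12,17] y:[-2/3,-1/3] z:[-6,-5] -> miss, prune
    N10 x:[12,14] y:[-16/3,-5] z:[2,3] -> miss, prune
    N13 x:[-9,-7] y:[4/3,5/3] z:[-17/2,-6] -> miss, prune

order=[0, 3, 6, 8, 11, 4, 10, 13]  |boxes|=8  |leaves|=0  hit=miss

== RESULT ==
[0, 3, 6, 8, 11, 4, 10, 13]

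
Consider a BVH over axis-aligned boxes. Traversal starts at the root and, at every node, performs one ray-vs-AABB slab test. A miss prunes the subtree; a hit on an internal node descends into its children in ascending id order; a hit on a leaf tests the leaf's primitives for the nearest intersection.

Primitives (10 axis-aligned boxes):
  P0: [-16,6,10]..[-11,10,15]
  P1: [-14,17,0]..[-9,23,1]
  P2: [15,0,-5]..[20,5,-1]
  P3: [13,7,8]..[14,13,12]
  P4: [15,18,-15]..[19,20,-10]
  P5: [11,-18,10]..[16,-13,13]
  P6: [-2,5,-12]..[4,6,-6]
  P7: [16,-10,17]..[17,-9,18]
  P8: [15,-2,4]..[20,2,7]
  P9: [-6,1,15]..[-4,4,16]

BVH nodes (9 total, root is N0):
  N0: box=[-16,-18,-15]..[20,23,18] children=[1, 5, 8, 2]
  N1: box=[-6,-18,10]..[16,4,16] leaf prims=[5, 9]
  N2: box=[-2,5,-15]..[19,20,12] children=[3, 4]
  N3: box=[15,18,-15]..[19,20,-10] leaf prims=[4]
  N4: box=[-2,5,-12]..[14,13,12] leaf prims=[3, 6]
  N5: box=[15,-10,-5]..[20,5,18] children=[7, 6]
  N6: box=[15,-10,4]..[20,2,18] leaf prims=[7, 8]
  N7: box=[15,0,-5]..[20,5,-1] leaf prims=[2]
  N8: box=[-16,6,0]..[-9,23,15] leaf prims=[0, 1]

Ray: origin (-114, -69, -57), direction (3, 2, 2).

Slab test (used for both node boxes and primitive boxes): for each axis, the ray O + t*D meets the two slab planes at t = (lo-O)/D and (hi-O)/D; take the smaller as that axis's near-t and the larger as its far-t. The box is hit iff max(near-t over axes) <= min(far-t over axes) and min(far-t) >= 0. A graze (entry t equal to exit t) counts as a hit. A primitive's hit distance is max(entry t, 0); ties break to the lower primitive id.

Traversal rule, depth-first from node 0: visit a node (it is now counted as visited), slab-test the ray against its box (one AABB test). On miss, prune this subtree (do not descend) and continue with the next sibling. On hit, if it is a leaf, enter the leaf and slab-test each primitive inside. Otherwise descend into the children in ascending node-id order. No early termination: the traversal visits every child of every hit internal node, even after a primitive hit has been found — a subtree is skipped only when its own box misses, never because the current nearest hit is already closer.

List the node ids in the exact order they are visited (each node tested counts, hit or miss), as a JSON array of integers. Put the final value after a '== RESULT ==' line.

Traverse from the root:
N0 x:[98/3,134/3] y:[51/2,46] z:[21,75/2] -> hit [98/3,75/2], descend [1, 2, 5, 8]
  N1 x:[36,130/3] y:[51/2,73/2] z:[67/2,73/2] -> hit [36,73/2] leaf, test {P5(miss), P9@t=36}
  N2 x:[112/3,133/3] y:[37,89/2] z:[21,69/2] -> miss, prune
  N5 x:[43,134/3] y:[59/2,37] z:[26,75/2] -> miss, prune
  N8 x:[98/3,35] y:[75/2,46] z:[57/2,36] -> miss, prune

Visited [0, 1, 2, 5, 8]. Tests: 5 box, 1 leaf. Nearest: P9.

== RESULT ==
[0, 1, 2, 5, 8]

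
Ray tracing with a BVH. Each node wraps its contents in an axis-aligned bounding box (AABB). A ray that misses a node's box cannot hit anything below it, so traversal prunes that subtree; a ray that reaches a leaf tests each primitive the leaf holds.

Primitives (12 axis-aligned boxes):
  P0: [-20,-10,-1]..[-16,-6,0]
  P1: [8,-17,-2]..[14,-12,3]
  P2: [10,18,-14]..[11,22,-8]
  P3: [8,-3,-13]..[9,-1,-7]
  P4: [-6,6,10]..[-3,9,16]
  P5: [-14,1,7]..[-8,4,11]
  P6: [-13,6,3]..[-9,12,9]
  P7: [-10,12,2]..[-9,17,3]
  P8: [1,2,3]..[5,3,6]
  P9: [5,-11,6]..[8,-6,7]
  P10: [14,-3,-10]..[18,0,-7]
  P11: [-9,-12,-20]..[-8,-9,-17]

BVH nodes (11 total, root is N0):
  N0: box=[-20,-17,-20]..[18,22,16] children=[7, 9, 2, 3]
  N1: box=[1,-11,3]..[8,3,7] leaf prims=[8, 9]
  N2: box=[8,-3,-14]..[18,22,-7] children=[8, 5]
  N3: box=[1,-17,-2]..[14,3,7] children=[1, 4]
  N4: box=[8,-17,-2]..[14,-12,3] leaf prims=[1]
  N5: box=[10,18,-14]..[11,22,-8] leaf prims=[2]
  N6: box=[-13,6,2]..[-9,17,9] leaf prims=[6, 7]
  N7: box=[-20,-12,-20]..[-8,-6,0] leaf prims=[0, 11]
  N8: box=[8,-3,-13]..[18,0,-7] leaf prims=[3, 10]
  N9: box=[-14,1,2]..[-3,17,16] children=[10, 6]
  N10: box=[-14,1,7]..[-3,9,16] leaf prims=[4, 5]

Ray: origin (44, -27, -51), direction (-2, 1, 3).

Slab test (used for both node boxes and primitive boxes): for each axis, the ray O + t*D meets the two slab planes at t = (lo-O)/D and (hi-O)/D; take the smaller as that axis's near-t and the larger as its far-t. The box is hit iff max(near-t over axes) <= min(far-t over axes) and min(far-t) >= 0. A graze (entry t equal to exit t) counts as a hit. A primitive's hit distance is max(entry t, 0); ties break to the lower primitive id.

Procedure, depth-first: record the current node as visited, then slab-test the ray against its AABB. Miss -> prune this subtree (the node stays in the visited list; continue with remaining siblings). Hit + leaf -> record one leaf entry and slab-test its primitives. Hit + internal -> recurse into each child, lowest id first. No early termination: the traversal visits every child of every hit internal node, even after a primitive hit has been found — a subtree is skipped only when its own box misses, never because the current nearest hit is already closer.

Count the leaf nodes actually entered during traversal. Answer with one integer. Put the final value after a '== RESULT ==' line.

Walk:
N0 x:[13,32] y:[10,49] z:[31/3,67/3] -> hit [13,67/3], descend [2, 3, 7, 9]
  N2 x:[13,18] y:[24,49] z:[37/3,44/3] -> miss, prune
  N3 x:[15,43/2] y:[10,30] z:[49/3,58/3] -> hit [49/3,58/3], descend [1, 4]
    N1 x:[18,43/2] y:[16,30] z:[18,58/3] -> hit [18,58/3] leaf, test {P8(miss), P9@t=19}
    N4 x:[15,18] y:[10,15] z:[49/3,18] -> miss, prune
  N7 x:[26,32] y:[15,21] z:[31/3,17] -> miss, prune
  N9 x:[47/2,29] y:[28,44] z:[53/3,67/3] -> miss, prune

7 AABB tests over nodes [0, 2, 3, 1, 4, 7, 9]; 1 leaf entered; closest P9.

== RESULT ==
1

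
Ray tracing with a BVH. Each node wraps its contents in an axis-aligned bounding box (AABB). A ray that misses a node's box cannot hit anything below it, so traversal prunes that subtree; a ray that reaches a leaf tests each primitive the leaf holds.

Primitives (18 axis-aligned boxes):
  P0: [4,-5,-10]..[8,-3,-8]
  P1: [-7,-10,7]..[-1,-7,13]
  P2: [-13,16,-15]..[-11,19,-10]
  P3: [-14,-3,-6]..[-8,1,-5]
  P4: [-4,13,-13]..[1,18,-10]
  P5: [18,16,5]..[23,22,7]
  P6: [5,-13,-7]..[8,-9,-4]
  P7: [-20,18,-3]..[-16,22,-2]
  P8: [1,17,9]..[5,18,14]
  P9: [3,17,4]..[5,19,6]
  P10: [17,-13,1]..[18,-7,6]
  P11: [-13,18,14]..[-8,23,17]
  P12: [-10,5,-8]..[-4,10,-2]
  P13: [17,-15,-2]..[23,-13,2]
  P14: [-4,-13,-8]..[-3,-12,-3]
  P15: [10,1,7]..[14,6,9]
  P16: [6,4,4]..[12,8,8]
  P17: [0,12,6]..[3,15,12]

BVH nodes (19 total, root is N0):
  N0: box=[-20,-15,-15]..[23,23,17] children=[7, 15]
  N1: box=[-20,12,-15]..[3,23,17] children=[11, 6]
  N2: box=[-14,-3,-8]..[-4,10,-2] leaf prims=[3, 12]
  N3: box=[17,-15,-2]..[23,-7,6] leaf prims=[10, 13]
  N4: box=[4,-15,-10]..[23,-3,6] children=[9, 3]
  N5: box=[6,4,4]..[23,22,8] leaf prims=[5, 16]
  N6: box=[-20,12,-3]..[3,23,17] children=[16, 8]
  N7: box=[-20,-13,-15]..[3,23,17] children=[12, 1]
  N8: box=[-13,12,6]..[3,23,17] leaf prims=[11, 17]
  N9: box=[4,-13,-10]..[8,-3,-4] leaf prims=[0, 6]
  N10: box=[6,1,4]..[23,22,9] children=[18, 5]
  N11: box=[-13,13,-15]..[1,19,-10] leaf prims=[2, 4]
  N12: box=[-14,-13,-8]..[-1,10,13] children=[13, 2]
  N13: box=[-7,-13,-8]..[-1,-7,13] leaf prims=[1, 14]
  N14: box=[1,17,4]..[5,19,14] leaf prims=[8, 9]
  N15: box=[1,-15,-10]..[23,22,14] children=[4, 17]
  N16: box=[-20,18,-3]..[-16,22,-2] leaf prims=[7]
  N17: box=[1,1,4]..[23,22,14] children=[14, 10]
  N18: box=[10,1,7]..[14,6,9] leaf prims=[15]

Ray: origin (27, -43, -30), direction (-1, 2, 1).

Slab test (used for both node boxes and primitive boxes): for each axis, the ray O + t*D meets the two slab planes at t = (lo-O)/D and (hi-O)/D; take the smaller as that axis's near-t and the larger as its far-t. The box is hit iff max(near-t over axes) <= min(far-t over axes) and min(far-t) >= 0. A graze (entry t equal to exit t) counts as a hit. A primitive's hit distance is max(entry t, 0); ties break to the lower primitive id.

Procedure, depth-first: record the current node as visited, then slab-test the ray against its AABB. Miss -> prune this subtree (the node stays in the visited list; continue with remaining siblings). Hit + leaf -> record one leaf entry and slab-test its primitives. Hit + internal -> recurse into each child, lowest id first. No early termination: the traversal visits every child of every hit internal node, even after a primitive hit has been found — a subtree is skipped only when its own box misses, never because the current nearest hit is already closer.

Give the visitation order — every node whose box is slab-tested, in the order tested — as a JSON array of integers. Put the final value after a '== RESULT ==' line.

Trace the traversal:
N0 x:[4,47] y:[14,33] z:[15,47] -> hit [15,33], descend [7, 15]
  N7 x:[24,47] y:[15,33] z:[15,47] -> hit [24,33], descend [1, 12]
    N1 x:[24,47] y:[55/2,33] z:[15,47] -> hit [55/2,33], descend [6, 11]
      N6 x:[24,47] y:[55/2,33] z:[27,47] -> hit [55/2,33], descend [8, 16]
        N8 x:[24,40] y:[55/2,33] z:[36,47] -> miss, prune
        N16 x:[43,47] y:[61/2,65/2] z:[27,28] -> miss, prune
      N11 x:[26,40] y:[28,31] z:[15,20] -> miss, prune
    N12 x:[28,41] y:[15,53/2] z:[22,43] -> miss, prune
  N15 x:[4,26] y:[14,65/2] z:[20,44] -> hit [20,26], descend [4, 17]
    N4 x:[4,23] y:[14,20] z:[20,36] -> hit [20,20], descend [3, 9]
      N3 x:[4,10] y:[14,18] z:[28,36] -> miss, prune
      N9 x:[19,23] y:[15,20] z:[20,26] -> hit [20,20] leaf, test {P0@t=20, P6(miss)}
    N17 x:[4,26] y:[22,65/2] z:[34,44] -> miss, prune

13 AABB tests over nodes [0, 7, 1, 6, 8, 16, 11, 12, 15, 4, 3, 9, 17]; 1 leaf entered; closest P0.

== RESULT ==
[0, 7, 1, 6, 8, 16, 11, 12, 15, 4, 3, 9, 17]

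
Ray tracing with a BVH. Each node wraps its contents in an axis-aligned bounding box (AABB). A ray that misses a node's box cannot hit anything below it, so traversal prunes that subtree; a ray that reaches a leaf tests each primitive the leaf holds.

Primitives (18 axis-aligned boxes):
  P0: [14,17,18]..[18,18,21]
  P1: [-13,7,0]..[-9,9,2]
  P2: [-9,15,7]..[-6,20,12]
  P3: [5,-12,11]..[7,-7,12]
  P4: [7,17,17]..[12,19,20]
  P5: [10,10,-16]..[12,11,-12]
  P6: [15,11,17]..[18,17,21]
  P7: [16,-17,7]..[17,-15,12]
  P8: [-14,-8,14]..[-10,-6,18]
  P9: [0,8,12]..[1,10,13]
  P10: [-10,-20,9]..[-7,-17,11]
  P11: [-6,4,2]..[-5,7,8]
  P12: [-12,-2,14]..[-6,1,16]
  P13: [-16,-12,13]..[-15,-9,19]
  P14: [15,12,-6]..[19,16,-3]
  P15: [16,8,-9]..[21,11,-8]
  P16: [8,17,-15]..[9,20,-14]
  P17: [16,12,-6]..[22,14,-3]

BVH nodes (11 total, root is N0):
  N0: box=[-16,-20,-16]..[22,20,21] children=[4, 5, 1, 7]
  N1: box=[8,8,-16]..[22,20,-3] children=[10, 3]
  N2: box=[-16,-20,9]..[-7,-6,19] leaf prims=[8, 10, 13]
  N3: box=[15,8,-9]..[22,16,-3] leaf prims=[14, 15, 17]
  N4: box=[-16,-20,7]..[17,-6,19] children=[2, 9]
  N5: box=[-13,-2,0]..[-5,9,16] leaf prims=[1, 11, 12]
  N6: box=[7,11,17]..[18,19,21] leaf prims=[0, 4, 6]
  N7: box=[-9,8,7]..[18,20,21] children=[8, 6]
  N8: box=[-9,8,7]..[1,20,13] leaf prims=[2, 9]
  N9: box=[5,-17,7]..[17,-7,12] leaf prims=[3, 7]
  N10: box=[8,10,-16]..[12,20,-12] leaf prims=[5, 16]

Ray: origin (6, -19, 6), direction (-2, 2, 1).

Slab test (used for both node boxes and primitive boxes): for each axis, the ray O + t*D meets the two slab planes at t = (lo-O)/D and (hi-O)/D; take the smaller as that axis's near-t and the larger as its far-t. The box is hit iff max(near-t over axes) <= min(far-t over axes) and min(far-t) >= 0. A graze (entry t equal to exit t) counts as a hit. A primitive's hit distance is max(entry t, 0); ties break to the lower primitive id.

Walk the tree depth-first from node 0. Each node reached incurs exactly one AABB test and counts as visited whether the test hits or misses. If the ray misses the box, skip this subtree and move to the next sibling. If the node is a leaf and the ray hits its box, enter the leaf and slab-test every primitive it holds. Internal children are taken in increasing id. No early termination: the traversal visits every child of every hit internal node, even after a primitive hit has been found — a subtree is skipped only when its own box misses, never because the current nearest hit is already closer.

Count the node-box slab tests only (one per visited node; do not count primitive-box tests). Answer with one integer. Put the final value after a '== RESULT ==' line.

Traverse from the root:
N0 x:[-8,11] y:[-1/2,39/2] z:[-22,15] -> hit [-1/2,11], descend [1, 4, 5, 7]
  N1 x:[-8,-1] y:[27/2,39/2] z:[-22,-9] -> miss, prune
  N4 x:[-11/2,11] y:[-1/2,13/2] z:[1,13] -> hit [1,13/2], descend [2, 9]
    N2 x:[13/2,11] y:[-1/2,13/2] z:[3,13] -> hit [13/2,13/2] leaf, test {P8(miss), P10(miss), P13(miss)}
    N9 x:[-11/2,1/2] y:[1,6] z:[1,6] -> miss, prune
  N5 x:[11/2,19/2] y:[17/2,14] z:[-6,10] -> hit [17/2,19/2] leaf, test {P1(miss), P11(miss), P12@t=17/2}
  N7 x:[-6,15/2] y:[27/2,39/2] z:[1,15] -> miss, prune

order=[0, 1, 4, 2, 9, 5, 7]  |boxes|=7  |leaves|=2  hit=P12

== RESULT ==
7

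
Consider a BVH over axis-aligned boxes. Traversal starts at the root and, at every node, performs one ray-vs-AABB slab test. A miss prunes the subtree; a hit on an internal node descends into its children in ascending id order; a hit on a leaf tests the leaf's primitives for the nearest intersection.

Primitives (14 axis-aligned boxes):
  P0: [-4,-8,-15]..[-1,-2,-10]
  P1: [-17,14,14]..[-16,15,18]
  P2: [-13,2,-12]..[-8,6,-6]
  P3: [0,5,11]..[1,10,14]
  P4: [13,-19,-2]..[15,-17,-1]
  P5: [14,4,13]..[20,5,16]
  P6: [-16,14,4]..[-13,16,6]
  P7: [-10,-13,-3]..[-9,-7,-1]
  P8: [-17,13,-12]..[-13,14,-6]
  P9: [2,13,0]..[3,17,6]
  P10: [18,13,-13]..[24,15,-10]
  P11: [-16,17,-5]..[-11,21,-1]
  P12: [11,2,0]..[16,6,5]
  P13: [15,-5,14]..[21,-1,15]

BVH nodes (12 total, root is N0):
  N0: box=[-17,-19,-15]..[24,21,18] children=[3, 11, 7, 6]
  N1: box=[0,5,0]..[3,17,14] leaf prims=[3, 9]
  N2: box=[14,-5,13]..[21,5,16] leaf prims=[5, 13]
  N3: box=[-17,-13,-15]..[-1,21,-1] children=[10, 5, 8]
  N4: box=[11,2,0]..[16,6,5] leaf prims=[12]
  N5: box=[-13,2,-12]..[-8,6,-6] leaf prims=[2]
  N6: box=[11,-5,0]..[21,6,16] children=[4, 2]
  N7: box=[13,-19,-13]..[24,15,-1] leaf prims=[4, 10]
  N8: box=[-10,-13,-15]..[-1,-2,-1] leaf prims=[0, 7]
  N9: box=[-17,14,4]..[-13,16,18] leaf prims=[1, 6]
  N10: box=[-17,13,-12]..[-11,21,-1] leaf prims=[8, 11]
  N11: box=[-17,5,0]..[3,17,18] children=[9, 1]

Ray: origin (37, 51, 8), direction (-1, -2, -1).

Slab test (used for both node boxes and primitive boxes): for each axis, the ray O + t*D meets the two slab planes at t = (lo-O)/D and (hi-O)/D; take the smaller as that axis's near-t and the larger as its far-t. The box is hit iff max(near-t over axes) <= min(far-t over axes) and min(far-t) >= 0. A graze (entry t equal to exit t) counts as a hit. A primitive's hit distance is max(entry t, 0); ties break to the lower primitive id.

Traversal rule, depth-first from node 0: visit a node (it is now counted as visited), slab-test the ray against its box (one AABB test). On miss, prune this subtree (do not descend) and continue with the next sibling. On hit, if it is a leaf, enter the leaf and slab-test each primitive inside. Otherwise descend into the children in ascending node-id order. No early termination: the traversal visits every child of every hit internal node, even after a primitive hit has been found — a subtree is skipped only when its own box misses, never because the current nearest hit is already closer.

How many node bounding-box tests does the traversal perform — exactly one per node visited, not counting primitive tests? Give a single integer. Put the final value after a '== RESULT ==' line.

Walk:
N0 x:[13,54] y:[15,35] z:[-10,23] -> hit [15,23], descend [3, 6, 7, 11]
  N3 x:[38,54] y:[15,32] z:[9,23] -> miss, prune
  N6 x:[16,26] y:[45/2,28] z:[-8,8] -> miss, prune
  N7 x:[13,24] y:[18,35] z:[9,21] -> hit [18,21] leaf, test {P4(miss), P10@t=18}
  N11 x:[34,54] y:[17,23] z:[-10,8] -> miss, prune

5 AABB tests over nodes [0, 3, 6, 7, 11]; 1 leaf entered; closest P10.

== RESULT ==
5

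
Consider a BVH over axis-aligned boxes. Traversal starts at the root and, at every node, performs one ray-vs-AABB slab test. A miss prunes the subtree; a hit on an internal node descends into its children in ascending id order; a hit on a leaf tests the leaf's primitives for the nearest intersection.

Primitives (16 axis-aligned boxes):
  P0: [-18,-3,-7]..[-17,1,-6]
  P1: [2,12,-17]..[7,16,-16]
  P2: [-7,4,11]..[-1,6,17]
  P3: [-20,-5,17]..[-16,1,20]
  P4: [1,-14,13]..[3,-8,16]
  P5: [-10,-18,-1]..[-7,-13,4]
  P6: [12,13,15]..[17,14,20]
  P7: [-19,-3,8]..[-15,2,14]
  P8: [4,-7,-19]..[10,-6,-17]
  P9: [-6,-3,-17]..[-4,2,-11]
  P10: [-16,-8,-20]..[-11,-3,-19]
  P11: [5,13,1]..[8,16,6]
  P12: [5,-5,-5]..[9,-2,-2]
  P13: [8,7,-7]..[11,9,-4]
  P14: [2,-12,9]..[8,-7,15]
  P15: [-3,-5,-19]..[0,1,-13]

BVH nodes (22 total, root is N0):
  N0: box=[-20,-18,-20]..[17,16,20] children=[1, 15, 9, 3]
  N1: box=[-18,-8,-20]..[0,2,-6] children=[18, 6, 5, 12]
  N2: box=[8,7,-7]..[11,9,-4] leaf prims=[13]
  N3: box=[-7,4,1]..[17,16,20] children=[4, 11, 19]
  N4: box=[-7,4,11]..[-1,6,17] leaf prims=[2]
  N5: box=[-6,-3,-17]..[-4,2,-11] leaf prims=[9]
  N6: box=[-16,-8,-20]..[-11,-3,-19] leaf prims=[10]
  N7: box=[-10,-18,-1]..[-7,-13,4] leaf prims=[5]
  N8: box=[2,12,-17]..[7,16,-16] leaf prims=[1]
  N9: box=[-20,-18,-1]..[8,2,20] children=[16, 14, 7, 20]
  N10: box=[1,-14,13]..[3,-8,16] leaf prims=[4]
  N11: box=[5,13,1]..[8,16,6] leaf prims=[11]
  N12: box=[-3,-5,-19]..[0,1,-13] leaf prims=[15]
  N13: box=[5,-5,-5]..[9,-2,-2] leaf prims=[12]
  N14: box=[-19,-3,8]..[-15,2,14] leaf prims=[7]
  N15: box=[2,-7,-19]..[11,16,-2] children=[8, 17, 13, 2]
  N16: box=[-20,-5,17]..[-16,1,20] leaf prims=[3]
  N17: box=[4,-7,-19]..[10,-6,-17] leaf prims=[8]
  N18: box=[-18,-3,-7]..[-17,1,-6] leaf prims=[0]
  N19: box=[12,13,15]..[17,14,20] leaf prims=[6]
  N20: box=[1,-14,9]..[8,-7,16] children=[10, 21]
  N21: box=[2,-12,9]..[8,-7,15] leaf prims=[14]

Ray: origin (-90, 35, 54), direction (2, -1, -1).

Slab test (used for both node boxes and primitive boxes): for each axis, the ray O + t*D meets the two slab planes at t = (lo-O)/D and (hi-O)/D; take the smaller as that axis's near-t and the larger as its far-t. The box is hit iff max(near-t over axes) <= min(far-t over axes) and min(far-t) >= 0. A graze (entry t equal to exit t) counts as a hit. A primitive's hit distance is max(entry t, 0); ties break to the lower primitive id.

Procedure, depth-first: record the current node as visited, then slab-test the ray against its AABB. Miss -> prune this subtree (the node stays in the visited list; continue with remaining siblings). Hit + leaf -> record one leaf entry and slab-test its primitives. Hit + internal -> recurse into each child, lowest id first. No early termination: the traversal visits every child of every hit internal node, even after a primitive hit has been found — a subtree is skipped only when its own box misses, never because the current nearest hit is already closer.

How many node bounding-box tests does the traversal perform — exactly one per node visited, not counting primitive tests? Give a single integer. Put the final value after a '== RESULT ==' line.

Traverse from the root:
N0 x:[35,107/2] y:[19,53] z:[34,74] -> hit [35,53], descend [1, 3, 9, 15]
  N1 x:[36,45] y:[33,43] z:[60,74] -> miss, prune
  N3 x:[83/2,107/2] y:[19,31] z:[34,53] -> miss, prune
  N9 x:[35,49] y:[33,53] z:[34,55] -> hit [35,49], descend [7, 14, 16, 20]
    N7 x:[40,83/2] y:[48,53] z:[50,55] -> miss, prune
    N14 x:[71/2,75/2] y:[33,38] z:[40,46] -> miss, prune
    N16 x:[35,37] y:[34,40] z:[34,37] -> hit [35,37] leaf, test {P3@t=35}
    N20 x:[91/2,49] y:[42,49] z:[38,45] -> miss, prune
  N15 x:[46,101/2] y:[19,42] z:[56,73] -> miss, prune

order=[0, 1, 3, 9, 7, 14, 16, 20, 15]  |boxes|=9  |leaves|=1  hit=P3

== RESULT ==
9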